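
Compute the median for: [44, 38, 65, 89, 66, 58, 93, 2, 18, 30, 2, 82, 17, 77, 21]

44

Step 1: Sort the data in ascending order: [2, 2, 17, 18, 21, 30, 38, 44, 58, 65, 66, 77, 82, 89, 93]
Step 2: The number of values is n = 15.
Step 3: Since n is odd, the median is the middle value at position 8: 44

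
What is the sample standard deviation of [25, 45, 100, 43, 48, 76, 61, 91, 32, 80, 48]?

24.5316

Step 1: Compute the mean: 59
Step 2: Sum of squared deviations from the mean: 6018
Step 3: Sample variance = 6018 / 10 = 601.8
Step 4: Standard deviation = sqrt(601.8) = 24.5316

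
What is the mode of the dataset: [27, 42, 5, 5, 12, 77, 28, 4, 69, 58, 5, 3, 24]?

5

Step 1: Count the frequency of each value:
  3: appears 1 time(s)
  4: appears 1 time(s)
  5: appears 3 time(s)
  12: appears 1 time(s)
  24: appears 1 time(s)
  27: appears 1 time(s)
  28: appears 1 time(s)
  42: appears 1 time(s)
  58: appears 1 time(s)
  69: appears 1 time(s)
  77: appears 1 time(s)
Step 2: The value 5 appears most frequently (3 times).
Step 3: Mode = 5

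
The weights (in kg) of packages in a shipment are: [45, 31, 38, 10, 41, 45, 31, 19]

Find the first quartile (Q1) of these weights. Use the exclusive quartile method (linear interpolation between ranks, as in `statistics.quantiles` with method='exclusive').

22

Step 1: Sort the data: [10, 19, 31, 31, 38, 41, 45, 45]
Step 2: n = 8
Step 3: Using the exclusive quartile method:
  Q1 = 22
  Q2 (median) = 34.5
  Q3 = 44
  IQR = Q3 - Q1 = 44 - 22 = 22
Step 4: Q1 = 22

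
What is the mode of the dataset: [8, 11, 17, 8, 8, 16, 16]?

8

Step 1: Count the frequency of each value:
  8: appears 3 time(s)
  11: appears 1 time(s)
  16: appears 2 time(s)
  17: appears 1 time(s)
Step 2: The value 8 appears most frequently (3 times).
Step 3: Mode = 8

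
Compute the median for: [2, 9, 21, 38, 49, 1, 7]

9

Step 1: Sort the data in ascending order: [1, 2, 7, 9, 21, 38, 49]
Step 2: The number of values is n = 7.
Step 3: Since n is odd, the median is the middle value at position 4: 9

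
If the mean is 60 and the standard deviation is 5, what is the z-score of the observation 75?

3

Step 1: Recall the z-score formula: z = (x - mu) / sigma
Step 2: Substitute values: z = (75 - 60) / 5
Step 3: z = 15 / 5 = 3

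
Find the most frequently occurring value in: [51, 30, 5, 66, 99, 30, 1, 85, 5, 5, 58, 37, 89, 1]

5

Step 1: Count the frequency of each value:
  1: appears 2 time(s)
  5: appears 3 time(s)
  30: appears 2 time(s)
  37: appears 1 time(s)
  51: appears 1 time(s)
  58: appears 1 time(s)
  66: appears 1 time(s)
  85: appears 1 time(s)
  89: appears 1 time(s)
  99: appears 1 time(s)
Step 2: The value 5 appears most frequently (3 times).
Step 3: Mode = 5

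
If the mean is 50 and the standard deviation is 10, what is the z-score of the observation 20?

-3

Step 1: Recall the z-score formula: z = (x - mu) / sigma
Step 2: Substitute values: z = (20 - 50) / 10
Step 3: z = -30 / 10 = -3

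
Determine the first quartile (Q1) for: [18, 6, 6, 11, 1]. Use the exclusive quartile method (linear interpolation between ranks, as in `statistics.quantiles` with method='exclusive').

3.5

Step 1: Sort the data: [1, 6, 6, 11, 18]
Step 2: n = 5
Step 3: Using the exclusive quartile method:
  Q1 = 3.5
  Q2 (median) = 6
  Q3 = 14.5
  IQR = Q3 - Q1 = 14.5 - 3.5 = 11
Step 4: Q1 = 3.5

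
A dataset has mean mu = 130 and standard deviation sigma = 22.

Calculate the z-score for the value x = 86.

-2

Step 1: Recall the z-score formula: z = (x - mu) / sigma
Step 2: Substitute values: z = (86 - 130) / 22
Step 3: z = -44 / 22 = -2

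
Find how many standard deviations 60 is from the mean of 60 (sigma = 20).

0

Step 1: Recall the z-score formula: z = (x - mu) / sigma
Step 2: Substitute values: z = (60 - 60) / 20
Step 3: z = 0 / 20 = 0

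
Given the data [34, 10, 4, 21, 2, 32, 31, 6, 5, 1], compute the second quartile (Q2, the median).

8

Step 1: Sort the data: [1, 2, 4, 5, 6, 10, 21, 31, 32, 34]
Step 2: n = 10
Step 3: Q2 is the median. Since n is even, it is the average of the values at positions 5 and 6:
  Q2 = (6 + 10) / 2 = 8
Step 4: Q2 = 8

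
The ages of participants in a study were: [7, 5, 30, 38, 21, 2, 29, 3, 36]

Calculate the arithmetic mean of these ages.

19

Step 1: Sum all values: 7 + 5 + 30 + 38 + 21 + 2 + 29 + 3 + 36 = 171
Step 2: Count the number of values: n = 9
Step 3: Mean = sum / n = 171 / 9 = 19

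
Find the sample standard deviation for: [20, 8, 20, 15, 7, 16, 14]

5.187

Step 1: Compute the mean: 14.2857
Step 2: Sum of squared deviations from the mean: 161.4286
Step 3: Sample variance = 161.4286 / 6 = 26.9048
Step 4: Standard deviation = sqrt(26.9048) = 5.187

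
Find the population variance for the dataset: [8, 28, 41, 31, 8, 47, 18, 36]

187.1094

Step 1: Compute the mean: (8 + 28 + 41 + 31 + 8 + 47 + 18 + 36) / 8 = 27.125
Step 2: Compute squared deviations from the mean:
  (8 - 27.125)^2 = 365.7656
  (28 - 27.125)^2 = 0.7656
  (41 - 27.125)^2 = 192.5156
  (31 - 27.125)^2 = 15.0156
  (8 - 27.125)^2 = 365.7656
  (47 - 27.125)^2 = 395.0156
  (18 - 27.125)^2 = 83.2656
  (36 - 27.125)^2 = 78.7656
Step 3: Sum of squared deviations = 1496.875
Step 4: Population variance = 1496.875 / 8 = 187.1094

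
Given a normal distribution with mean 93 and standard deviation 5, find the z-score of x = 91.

-0.4

Step 1: Recall the z-score formula: z = (x - mu) / sigma
Step 2: Substitute values: z = (91 - 93) / 5
Step 3: z = -2 / 5 = -0.4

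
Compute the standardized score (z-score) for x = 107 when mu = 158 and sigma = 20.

-2.55

Step 1: Recall the z-score formula: z = (x - mu) / sigma
Step 2: Substitute values: z = (107 - 158) / 20
Step 3: z = -51 / 20 = -2.55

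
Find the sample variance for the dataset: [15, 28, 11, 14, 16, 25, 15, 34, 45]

129.2778

Step 1: Compute the mean: (15 + 28 + 11 + 14 + 16 + 25 + 15 + 34 + 45) / 9 = 22.5556
Step 2: Compute squared deviations from the mean:
  (15 - 22.5556)^2 = 57.0864
  (28 - 22.5556)^2 = 29.642
  (11 - 22.5556)^2 = 133.5309
  (14 - 22.5556)^2 = 73.1975
  (16 - 22.5556)^2 = 42.9753
  (25 - 22.5556)^2 = 5.9753
  (15 - 22.5556)^2 = 57.0864
  (34 - 22.5556)^2 = 130.9753
  (45 - 22.5556)^2 = 503.7531
Step 3: Sum of squared deviations = 1034.2222
Step 4: Sample variance = 1034.2222 / 8 = 129.2778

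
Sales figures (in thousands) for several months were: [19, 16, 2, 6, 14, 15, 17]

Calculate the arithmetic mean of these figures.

12.7143

Step 1: Sum all values: 19 + 16 + 2 + 6 + 14 + 15 + 17 = 89
Step 2: Count the number of values: n = 7
Step 3: Mean = sum / n = 89 / 7 = 12.7143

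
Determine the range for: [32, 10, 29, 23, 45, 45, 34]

35

Step 1: Identify the maximum value: max = 45
Step 2: Identify the minimum value: min = 10
Step 3: Range = max - min = 45 - 10 = 35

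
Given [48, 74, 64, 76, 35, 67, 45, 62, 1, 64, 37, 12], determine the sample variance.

575.1136

Step 1: Compute the mean: (48 + 74 + 64 + 76 + 35 + 67 + 45 + 62 + 1 + 64 + 37 + 12) / 12 = 48.75
Step 2: Compute squared deviations from the mean:
  (48 - 48.75)^2 = 0.5625
  (74 - 48.75)^2 = 637.5625
  (64 - 48.75)^2 = 232.5625
  (76 - 48.75)^2 = 742.5625
  (35 - 48.75)^2 = 189.0625
  (67 - 48.75)^2 = 333.0625
  (45 - 48.75)^2 = 14.0625
  (62 - 48.75)^2 = 175.5625
  (1 - 48.75)^2 = 2280.0625
  (64 - 48.75)^2 = 232.5625
  (37 - 48.75)^2 = 138.0625
  (12 - 48.75)^2 = 1350.5625
Step 3: Sum of squared deviations = 6326.25
Step 4: Sample variance = 6326.25 / 11 = 575.1136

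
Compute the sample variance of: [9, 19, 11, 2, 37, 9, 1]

151.9524

Step 1: Compute the mean: (9 + 19 + 11 + 2 + 37 + 9 + 1) / 7 = 12.5714
Step 2: Compute squared deviations from the mean:
  (9 - 12.5714)^2 = 12.7551
  (19 - 12.5714)^2 = 41.3265
  (11 - 12.5714)^2 = 2.4694
  (2 - 12.5714)^2 = 111.7551
  (37 - 12.5714)^2 = 596.7551
  (9 - 12.5714)^2 = 12.7551
  (1 - 12.5714)^2 = 133.898
Step 3: Sum of squared deviations = 911.7143
Step 4: Sample variance = 911.7143 / 6 = 151.9524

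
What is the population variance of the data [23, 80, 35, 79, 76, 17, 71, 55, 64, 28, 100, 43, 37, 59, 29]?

580.3289

Step 1: Compute the mean: (23 + 80 + 35 + 79 + 76 + 17 + 71 + 55 + 64 + 28 + 100 + 43 + 37 + 59 + 29) / 15 = 53.0667
Step 2: Compute squared deviations from the mean:
  (23 - 53.0667)^2 = 904.0044
  (80 - 53.0667)^2 = 725.4044
  (35 - 53.0667)^2 = 326.4044
  (79 - 53.0667)^2 = 672.5378
  (76 - 53.0667)^2 = 525.9378
  (17 - 53.0667)^2 = 1300.8044
  (71 - 53.0667)^2 = 321.6044
  (55 - 53.0667)^2 = 3.7378
  (64 - 53.0667)^2 = 119.5378
  (28 - 53.0667)^2 = 628.3378
  (100 - 53.0667)^2 = 2202.7378
  (43 - 53.0667)^2 = 101.3378
  (37 - 53.0667)^2 = 258.1378
  (59 - 53.0667)^2 = 35.2044
  (29 - 53.0667)^2 = 579.2044
Step 3: Sum of squared deviations = 8704.9333
Step 4: Population variance = 8704.9333 / 15 = 580.3289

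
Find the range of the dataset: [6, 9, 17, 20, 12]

14

Step 1: Identify the maximum value: max = 20
Step 2: Identify the minimum value: min = 6
Step 3: Range = max - min = 20 - 6 = 14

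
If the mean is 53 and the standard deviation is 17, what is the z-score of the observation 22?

-1.8235

Step 1: Recall the z-score formula: z = (x - mu) / sigma
Step 2: Substitute values: z = (22 - 53) / 17
Step 3: z = -31 / 17 = -1.8235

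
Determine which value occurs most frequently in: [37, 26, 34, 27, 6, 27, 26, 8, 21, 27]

27

Step 1: Count the frequency of each value:
  6: appears 1 time(s)
  8: appears 1 time(s)
  21: appears 1 time(s)
  26: appears 2 time(s)
  27: appears 3 time(s)
  34: appears 1 time(s)
  37: appears 1 time(s)
Step 2: The value 27 appears most frequently (3 times).
Step 3: Mode = 27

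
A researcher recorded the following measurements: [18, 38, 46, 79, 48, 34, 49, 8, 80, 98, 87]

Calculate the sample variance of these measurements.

851.1636

Step 1: Compute the mean: (18 + 38 + 46 + 79 + 48 + 34 + 49 + 8 + 80 + 98 + 87) / 11 = 53.1818
Step 2: Compute squared deviations from the mean:
  (18 - 53.1818)^2 = 1237.7603
  (38 - 53.1818)^2 = 230.4876
  (46 - 53.1818)^2 = 51.5785
  (79 - 53.1818)^2 = 666.5785
  (48 - 53.1818)^2 = 26.8512
  (34 - 53.1818)^2 = 367.9421
  (49 - 53.1818)^2 = 17.4876
  (8 - 53.1818)^2 = 2041.3967
  (80 - 53.1818)^2 = 719.2149
  (98 - 53.1818)^2 = 2008.6694
  (87 - 53.1818)^2 = 1143.6694
Step 3: Sum of squared deviations = 8511.6364
Step 4: Sample variance = 8511.6364 / 10 = 851.1636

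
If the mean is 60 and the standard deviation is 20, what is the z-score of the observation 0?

-3

Step 1: Recall the z-score formula: z = (x - mu) / sigma
Step 2: Substitute values: z = (0 - 60) / 20
Step 3: z = -60 / 20 = -3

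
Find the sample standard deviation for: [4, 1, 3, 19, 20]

9.2898

Step 1: Compute the mean: 9.4
Step 2: Sum of squared deviations from the mean: 345.2
Step 3: Sample variance = 345.2 / 4 = 86.3
Step 4: Standard deviation = sqrt(86.3) = 9.2898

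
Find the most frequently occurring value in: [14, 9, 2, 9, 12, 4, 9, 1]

9

Step 1: Count the frequency of each value:
  1: appears 1 time(s)
  2: appears 1 time(s)
  4: appears 1 time(s)
  9: appears 3 time(s)
  12: appears 1 time(s)
  14: appears 1 time(s)
Step 2: The value 9 appears most frequently (3 times).
Step 3: Mode = 9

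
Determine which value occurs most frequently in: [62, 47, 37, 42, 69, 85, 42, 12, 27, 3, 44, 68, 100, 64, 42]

42

Step 1: Count the frequency of each value:
  3: appears 1 time(s)
  12: appears 1 time(s)
  27: appears 1 time(s)
  37: appears 1 time(s)
  42: appears 3 time(s)
  44: appears 1 time(s)
  47: appears 1 time(s)
  62: appears 1 time(s)
  64: appears 1 time(s)
  68: appears 1 time(s)
  69: appears 1 time(s)
  85: appears 1 time(s)
  100: appears 1 time(s)
Step 2: The value 42 appears most frequently (3 times).
Step 3: Mode = 42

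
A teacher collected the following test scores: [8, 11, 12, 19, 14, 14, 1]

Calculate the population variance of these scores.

27.3469

Step 1: Compute the mean: (8 + 11 + 12 + 19 + 14 + 14 + 1) / 7 = 11.2857
Step 2: Compute squared deviations from the mean:
  (8 - 11.2857)^2 = 10.7959
  (11 - 11.2857)^2 = 0.0816
  (12 - 11.2857)^2 = 0.5102
  (19 - 11.2857)^2 = 59.5102
  (14 - 11.2857)^2 = 7.3673
  (14 - 11.2857)^2 = 7.3673
  (1 - 11.2857)^2 = 105.7959
Step 3: Sum of squared deviations = 191.4286
Step 4: Population variance = 191.4286 / 7 = 27.3469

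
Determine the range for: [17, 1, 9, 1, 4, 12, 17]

16

Step 1: Identify the maximum value: max = 17
Step 2: Identify the minimum value: min = 1
Step 3: Range = max - min = 17 - 1 = 16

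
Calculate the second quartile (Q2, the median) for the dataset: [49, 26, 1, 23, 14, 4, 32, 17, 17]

17

Step 1: Sort the data: [1, 4, 14, 17, 17, 23, 26, 32, 49]
Step 2: n = 9
Step 3: Q2 is the median. Since n is odd, it is the middle value at position 5: 17
Step 4: Q2 = 17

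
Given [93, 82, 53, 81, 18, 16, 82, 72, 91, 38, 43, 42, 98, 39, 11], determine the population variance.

841.5289

Step 1: Compute the mean: (93 + 82 + 53 + 81 + 18 + 16 + 82 + 72 + 91 + 38 + 43 + 42 + 98 + 39 + 11) / 15 = 57.2667
Step 2: Compute squared deviations from the mean:
  (93 - 57.2667)^2 = 1276.8711
  (82 - 57.2667)^2 = 611.7378
  (53 - 57.2667)^2 = 18.2044
  (81 - 57.2667)^2 = 563.2711
  (18 - 57.2667)^2 = 1541.8711
  (16 - 57.2667)^2 = 1702.9378
  (82 - 57.2667)^2 = 611.7378
  (72 - 57.2667)^2 = 217.0711
  (91 - 57.2667)^2 = 1137.9378
  (38 - 57.2667)^2 = 371.2044
  (43 - 57.2667)^2 = 203.5378
  (42 - 57.2667)^2 = 233.0711
  (98 - 57.2667)^2 = 1659.2044
  (39 - 57.2667)^2 = 333.6711
  (11 - 57.2667)^2 = 2140.6044
Step 3: Sum of squared deviations = 12622.9333
Step 4: Population variance = 12622.9333 / 15 = 841.5289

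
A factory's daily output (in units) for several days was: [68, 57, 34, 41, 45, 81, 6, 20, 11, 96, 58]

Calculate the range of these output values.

90

Step 1: Identify the maximum value: max = 96
Step 2: Identify the minimum value: min = 6
Step 3: Range = max - min = 96 - 6 = 90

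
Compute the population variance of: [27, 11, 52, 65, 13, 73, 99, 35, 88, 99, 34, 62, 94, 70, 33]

862.5333

Step 1: Compute the mean: (27 + 11 + 52 + 65 + 13 + 73 + 99 + 35 + 88 + 99 + 34 + 62 + 94 + 70 + 33) / 15 = 57
Step 2: Compute squared deviations from the mean:
  (27 - 57)^2 = 900
  (11 - 57)^2 = 2116
  (52 - 57)^2 = 25
  (65 - 57)^2 = 64
  (13 - 57)^2 = 1936
  (73 - 57)^2 = 256
  (99 - 57)^2 = 1764
  (35 - 57)^2 = 484
  (88 - 57)^2 = 961
  (99 - 57)^2 = 1764
  (34 - 57)^2 = 529
  (62 - 57)^2 = 25
  (94 - 57)^2 = 1369
  (70 - 57)^2 = 169
  (33 - 57)^2 = 576
Step 3: Sum of squared deviations = 12938
Step 4: Population variance = 12938 / 15 = 862.5333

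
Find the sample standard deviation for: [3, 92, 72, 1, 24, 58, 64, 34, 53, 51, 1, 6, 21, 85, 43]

30.6684

Step 1: Compute the mean: 40.5333
Step 2: Sum of squared deviations from the mean: 13167.7333
Step 3: Sample variance = 13167.7333 / 14 = 940.5524
Step 4: Standard deviation = sqrt(940.5524) = 30.6684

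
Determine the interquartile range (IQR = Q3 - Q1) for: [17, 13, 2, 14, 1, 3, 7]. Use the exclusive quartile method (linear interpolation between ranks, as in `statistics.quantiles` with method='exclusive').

12

Step 1: Sort the data: [1, 2, 3, 7, 13, 14, 17]
Step 2: n = 7
Step 3: Using the exclusive quartile method:
  Q1 = 2
  Q2 (median) = 7
  Q3 = 14
  IQR = Q3 - Q1 = 14 - 2 = 12
Step 4: IQR = 12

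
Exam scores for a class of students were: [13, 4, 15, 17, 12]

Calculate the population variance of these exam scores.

19.76

Step 1: Compute the mean: (13 + 4 + 15 + 17 + 12) / 5 = 12.2
Step 2: Compute squared deviations from the mean:
  (13 - 12.2)^2 = 0.64
  (4 - 12.2)^2 = 67.24
  (15 - 12.2)^2 = 7.84
  (17 - 12.2)^2 = 23.04
  (12 - 12.2)^2 = 0.04
Step 3: Sum of squared deviations = 98.8
Step 4: Population variance = 98.8 / 5 = 19.76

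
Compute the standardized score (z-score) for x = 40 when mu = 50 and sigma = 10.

-1

Step 1: Recall the z-score formula: z = (x - mu) / sigma
Step 2: Substitute values: z = (40 - 50) / 10
Step 3: z = -10 / 10 = -1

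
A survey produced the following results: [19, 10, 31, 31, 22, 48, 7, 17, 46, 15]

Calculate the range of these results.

41

Step 1: Identify the maximum value: max = 48
Step 2: Identify the minimum value: min = 7
Step 3: Range = max - min = 48 - 7 = 41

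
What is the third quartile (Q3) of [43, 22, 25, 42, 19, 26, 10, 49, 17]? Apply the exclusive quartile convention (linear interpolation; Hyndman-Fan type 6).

42.5

Step 1: Sort the data: [10, 17, 19, 22, 25, 26, 42, 43, 49]
Step 2: n = 9
Step 3: Using the exclusive quartile method:
  Q1 = 18
  Q2 (median) = 25
  Q3 = 42.5
  IQR = Q3 - Q1 = 42.5 - 18 = 24.5
Step 4: Q3 = 42.5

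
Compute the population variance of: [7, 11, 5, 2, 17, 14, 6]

24.4082

Step 1: Compute the mean: (7 + 11 + 5 + 2 + 17 + 14 + 6) / 7 = 8.8571
Step 2: Compute squared deviations from the mean:
  (7 - 8.8571)^2 = 3.449
  (11 - 8.8571)^2 = 4.5918
  (5 - 8.8571)^2 = 14.8776
  (2 - 8.8571)^2 = 47.0204
  (17 - 8.8571)^2 = 66.3061
  (14 - 8.8571)^2 = 26.449
  (6 - 8.8571)^2 = 8.1633
Step 3: Sum of squared deviations = 170.8571
Step 4: Population variance = 170.8571 / 7 = 24.4082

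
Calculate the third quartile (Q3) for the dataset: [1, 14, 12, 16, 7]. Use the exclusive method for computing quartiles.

15

Step 1: Sort the data: [1, 7, 12, 14, 16]
Step 2: n = 5
Step 3: Using the exclusive quartile method:
  Q1 = 4
  Q2 (median) = 12
  Q3 = 15
  IQR = Q3 - Q1 = 15 - 4 = 11
Step 4: Q3 = 15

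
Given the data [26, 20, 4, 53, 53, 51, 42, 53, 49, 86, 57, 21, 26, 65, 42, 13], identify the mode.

53

Step 1: Count the frequency of each value:
  4: appears 1 time(s)
  13: appears 1 time(s)
  20: appears 1 time(s)
  21: appears 1 time(s)
  26: appears 2 time(s)
  42: appears 2 time(s)
  49: appears 1 time(s)
  51: appears 1 time(s)
  53: appears 3 time(s)
  57: appears 1 time(s)
  65: appears 1 time(s)
  86: appears 1 time(s)
Step 2: The value 53 appears most frequently (3 times).
Step 3: Mode = 53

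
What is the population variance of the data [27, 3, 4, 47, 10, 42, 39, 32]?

271.25

Step 1: Compute the mean: (27 + 3 + 4 + 47 + 10 + 42 + 39 + 32) / 8 = 25.5
Step 2: Compute squared deviations from the mean:
  (27 - 25.5)^2 = 2.25
  (3 - 25.5)^2 = 506.25
  (4 - 25.5)^2 = 462.25
  (47 - 25.5)^2 = 462.25
  (10 - 25.5)^2 = 240.25
  (42 - 25.5)^2 = 272.25
  (39 - 25.5)^2 = 182.25
  (32 - 25.5)^2 = 42.25
Step 3: Sum of squared deviations = 2170
Step 4: Population variance = 2170 / 8 = 271.25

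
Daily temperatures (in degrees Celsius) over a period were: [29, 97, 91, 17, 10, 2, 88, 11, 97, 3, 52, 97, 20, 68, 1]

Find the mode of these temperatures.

97

Step 1: Count the frequency of each value:
  1: appears 1 time(s)
  2: appears 1 time(s)
  3: appears 1 time(s)
  10: appears 1 time(s)
  11: appears 1 time(s)
  17: appears 1 time(s)
  20: appears 1 time(s)
  29: appears 1 time(s)
  52: appears 1 time(s)
  68: appears 1 time(s)
  88: appears 1 time(s)
  91: appears 1 time(s)
  97: appears 3 time(s)
Step 2: The value 97 appears most frequently (3 times).
Step 3: Mode = 97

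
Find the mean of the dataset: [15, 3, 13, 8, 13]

10.4

Step 1: Sum all values: 15 + 3 + 13 + 8 + 13 = 52
Step 2: Count the number of values: n = 5
Step 3: Mean = sum / n = 52 / 5 = 10.4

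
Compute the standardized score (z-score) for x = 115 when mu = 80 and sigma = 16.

2.1875

Step 1: Recall the z-score formula: z = (x - mu) / sigma
Step 2: Substitute values: z = (115 - 80) / 16
Step 3: z = 35 / 16 = 2.1875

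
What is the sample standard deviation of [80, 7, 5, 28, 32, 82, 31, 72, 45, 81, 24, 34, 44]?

27.1558

Step 1: Compute the mean: 43.4615
Step 2: Sum of squared deviations from the mean: 8849.2308
Step 3: Sample variance = 8849.2308 / 12 = 737.4359
Step 4: Standard deviation = sqrt(737.4359) = 27.1558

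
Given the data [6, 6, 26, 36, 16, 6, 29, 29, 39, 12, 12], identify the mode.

6

Step 1: Count the frequency of each value:
  6: appears 3 time(s)
  12: appears 2 time(s)
  16: appears 1 time(s)
  26: appears 1 time(s)
  29: appears 2 time(s)
  36: appears 1 time(s)
  39: appears 1 time(s)
Step 2: The value 6 appears most frequently (3 times).
Step 3: Mode = 6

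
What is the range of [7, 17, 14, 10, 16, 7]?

10

Step 1: Identify the maximum value: max = 17
Step 2: Identify the minimum value: min = 7
Step 3: Range = max - min = 17 - 7 = 10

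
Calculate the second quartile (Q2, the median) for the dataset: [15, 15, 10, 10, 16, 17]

15

Step 1: Sort the data: [10, 10, 15, 15, 16, 17]
Step 2: n = 6
Step 3: Q2 is the median. Since n is even, it is the average of the values at positions 3 and 4:
  Q2 = (15 + 15) / 2 = 15
Step 4: Q2 = 15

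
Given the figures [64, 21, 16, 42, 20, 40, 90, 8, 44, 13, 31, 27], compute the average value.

34.6667

Step 1: Sum all values: 64 + 21 + 16 + 42 + 20 + 40 + 90 + 8 + 44 + 13 + 31 + 27 = 416
Step 2: Count the number of values: n = 12
Step 3: Mean = sum / n = 416 / 12 = 34.6667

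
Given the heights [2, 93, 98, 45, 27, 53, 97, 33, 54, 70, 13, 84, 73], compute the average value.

57.0769

Step 1: Sum all values: 2 + 93 + 98 + 45 + 27 + 53 + 97 + 33 + 54 + 70 + 13 + 84 + 73 = 742
Step 2: Count the number of values: n = 13
Step 3: Mean = sum / n = 742 / 13 = 57.0769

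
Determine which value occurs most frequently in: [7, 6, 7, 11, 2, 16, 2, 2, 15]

2

Step 1: Count the frequency of each value:
  2: appears 3 time(s)
  6: appears 1 time(s)
  7: appears 2 time(s)
  11: appears 1 time(s)
  15: appears 1 time(s)
  16: appears 1 time(s)
Step 2: The value 2 appears most frequently (3 times).
Step 3: Mode = 2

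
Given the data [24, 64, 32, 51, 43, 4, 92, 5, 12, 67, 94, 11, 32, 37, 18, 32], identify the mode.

32

Step 1: Count the frequency of each value:
  4: appears 1 time(s)
  5: appears 1 time(s)
  11: appears 1 time(s)
  12: appears 1 time(s)
  18: appears 1 time(s)
  24: appears 1 time(s)
  32: appears 3 time(s)
  37: appears 1 time(s)
  43: appears 1 time(s)
  51: appears 1 time(s)
  64: appears 1 time(s)
  67: appears 1 time(s)
  92: appears 1 time(s)
  94: appears 1 time(s)
Step 2: The value 32 appears most frequently (3 times).
Step 3: Mode = 32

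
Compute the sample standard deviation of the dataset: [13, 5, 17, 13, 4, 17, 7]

5.4903

Step 1: Compute the mean: 10.8571
Step 2: Sum of squared deviations from the mean: 180.8571
Step 3: Sample variance = 180.8571 / 6 = 30.1429
Step 4: Standard deviation = sqrt(30.1429) = 5.4903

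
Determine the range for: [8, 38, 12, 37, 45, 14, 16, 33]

37

Step 1: Identify the maximum value: max = 45
Step 2: Identify the minimum value: min = 8
Step 3: Range = max - min = 45 - 8 = 37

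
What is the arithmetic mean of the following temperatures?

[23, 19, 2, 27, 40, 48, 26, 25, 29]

26.5556

Step 1: Sum all values: 23 + 19 + 2 + 27 + 40 + 48 + 26 + 25 + 29 = 239
Step 2: Count the number of values: n = 9
Step 3: Mean = sum / n = 239 / 9 = 26.5556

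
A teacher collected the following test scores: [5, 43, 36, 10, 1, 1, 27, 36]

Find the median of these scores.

18.5

Step 1: Sort the data in ascending order: [1, 1, 5, 10, 27, 36, 36, 43]
Step 2: The number of values is n = 8.
Step 3: Since n is even, the median is the average of positions 4 and 5:
  Median = (10 + 27) / 2 = 18.5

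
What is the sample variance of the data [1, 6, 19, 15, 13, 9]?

42.3

Step 1: Compute the mean: (1 + 6 + 19 + 15 + 13 + 9) / 6 = 10.5
Step 2: Compute squared deviations from the mean:
  (1 - 10.5)^2 = 90.25
  (6 - 10.5)^2 = 20.25
  (19 - 10.5)^2 = 72.25
  (15 - 10.5)^2 = 20.25
  (13 - 10.5)^2 = 6.25
  (9 - 10.5)^2 = 2.25
Step 3: Sum of squared deviations = 211.5
Step 4: Sample variance = 211.5 / 5 = 42.3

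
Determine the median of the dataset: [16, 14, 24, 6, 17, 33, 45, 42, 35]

24

Step 1: Sort the data in ascending order: [6, 14, 16, 17, 24, 33, 35, 42, 45]
Step 2: The number of values is n = 9.
Step 3: Since n is odd, the median is the middle value at position 5: 24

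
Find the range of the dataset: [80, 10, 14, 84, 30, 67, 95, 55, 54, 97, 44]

87

Step 1: Identify the maximum value: max = 97
Step 2: Identify the minimum value: min = 10
Step 3: Range = max - min = 97 - 10 = 87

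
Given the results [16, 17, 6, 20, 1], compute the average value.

12

Step 1: Sum all values: 16 + 17 + 6 + 20 + 1 = 60
Step 2: Count the number of values: n = 5
Step 3: Mean = sum / n = 60 / 5 = 12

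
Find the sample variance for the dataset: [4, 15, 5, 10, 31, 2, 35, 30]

182.5714

Step 1: Compute the mean: (4 + 15 + 5 + 10 + 31 + 2 + 35 + 30) / 8 = 16.5
Step 2: Compute squared deviations from the mean:
  (4 - 16.5)^2 = 156.25
  (15 - 16.5)^2 = 2.25
  (5 - 16.5)^2 = 132.25
  (10 - 16.5)^2 = 42.25
  (31 - 16.5)^2 = 210.25
  (2 - 16.5)^2 = 210.25
  (35 - 16.5)^2 = 342.25
  (30 - 16.5)^2 = 182.25
Step 3: Sum of squared deviations = 1278
Step 4: Sample variance = 1278 / 7 = 182.5714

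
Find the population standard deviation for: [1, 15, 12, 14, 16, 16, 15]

4.9487

Step 1: Compute the mean: 12.7143
Step 2: Sum of squared deviations from the mean: 171.4286
Step 3: Population variance = 171.4286 / 7 = 24.4898
Step 4: Standard deviation = sqrt(24.4898) = 4.9487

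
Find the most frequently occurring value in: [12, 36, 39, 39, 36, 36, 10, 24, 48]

36

Step 1: Count the frequency of each value:
  10: appears 1 time(s)
  12: appears 1 time(s)
  24: appears 1 time(s)
  36: appears 3 time(s)
  39: appears 2 time(s)
  48: appears 1 time(s)
Step 2: The value 36 appears most frequently (3 times).
Step 3: Mode = 36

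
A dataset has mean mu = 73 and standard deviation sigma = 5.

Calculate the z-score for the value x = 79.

1.2

Step 1: Recall the z-score formula: z = (x - mu) / sigma
Step 2: Substitute values: z = (79 - 73) / 5
Step 3: z = 6 / 5 = 1.2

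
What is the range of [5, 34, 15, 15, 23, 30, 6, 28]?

29

Step 1: Identify the maximum value: max = 34
Step 2: Identify the minimum value: min = 5
Step 3: Range = max - min = 34 - 5 = 29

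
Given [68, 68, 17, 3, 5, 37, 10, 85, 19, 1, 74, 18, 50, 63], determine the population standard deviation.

28.9458

Step 1: Compute the mean: 37
Step 2: Sum of squared deviations from the mean: 11730
Step 3: Population variance = 11730 / 14 = 837.8571
Step 4: Standard deviation = sqrt(837.8571) = 28.9458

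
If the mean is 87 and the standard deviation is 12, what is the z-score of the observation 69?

-1.5

Step 1: Recall the z-score formula: z = (x - mu) / sigma
Step 2: Substitute values: z = (69 - 87) / 12
Step 3: z = -18 / 12 = -1.5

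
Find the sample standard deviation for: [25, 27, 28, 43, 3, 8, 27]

13.4536

Step 1: Compute the mean: 23
Step 2: Sum of squared deviations from the mean: 1086
Step 3: Sample variance = 1086 / 6 = 181
Step 4: Standard deviation = sqrt(181) = 13.4536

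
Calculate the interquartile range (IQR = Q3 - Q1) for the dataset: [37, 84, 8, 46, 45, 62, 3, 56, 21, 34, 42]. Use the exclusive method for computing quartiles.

35

Step 1: Sort the data: [3, 8, 21, 34, 37, 42, 45, 46, 56, 62, 84]
Step 2: n = 11
Step 3: Using the exclusive quartile method:
  Q1 = 21
  Q2 (median) = 42
  Q3 = 56
  IQR = Q3 - Q1 = 56 - 21 = 35
Step 4: IQR = 35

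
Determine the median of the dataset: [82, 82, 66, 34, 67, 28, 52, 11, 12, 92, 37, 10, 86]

52

Step 1: Sort the data in ascending order: [10, 11, 12, 28, 34, 37, 52, 66, 67, 82, 82, 86, 92]
Step 2: The number of values is n = 13.
Step 3: Since n is odd, the median is the middle value at position 7: 52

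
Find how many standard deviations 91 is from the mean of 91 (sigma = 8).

0

Step 1: Recall the z-score formula: z = (x - mu) / sigma
Step 2: Substitute values: z = (91 - 91) / 8
Step 3: z = 0 / 8 = 0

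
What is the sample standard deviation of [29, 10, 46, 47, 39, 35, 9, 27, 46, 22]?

14.1892

Step 1: Compute the mean: 31
Step 2: Sum of squared deviations from the mean: 1812
Step 3: Sample variance = 1812 / 9 = 201.3333
Step 4: Standard deviation = sqrt(201.3333) = 14.1892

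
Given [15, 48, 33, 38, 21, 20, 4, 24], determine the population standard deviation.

12.9609

Step 1: Compute the mean: 25.375
Step 2: Sum of squared deviations from the mean: 1343.875
Step 3: Population variance = 1343.875 / 8 = 167.9844
Step 4: Standard deviation = sqrt(167.9844) = 12.9609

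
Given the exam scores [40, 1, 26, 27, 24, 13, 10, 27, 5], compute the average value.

19.2222

Step 1: Sum all values: 40 + 1 + 26 + 27 + 24 + 13 + 10 + 27 + 5 = 173
Step 2: Count the number of values: n = 9
Step 3: Mean = sum / n = 173 / 9 = 19.2222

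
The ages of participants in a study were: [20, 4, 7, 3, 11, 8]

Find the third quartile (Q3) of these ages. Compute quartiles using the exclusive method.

13.25

Step 1: Sort the data: [3, 4, 7, 8, 11, 20]
Step 2: n = 6
Step 3: Using the exclusive quartile method:
  Q1 = 3.75
  Q2 (median) = 7.5
  Q3 = 13.25
  IQR = Q3 - Q1 = 13.25 - 3.75 = 9.5
Step 4: Q3 = 13.25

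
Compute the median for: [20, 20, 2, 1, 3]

3

Step 1: Sort the data in ascending order: [1, 2, 3, 20, 20]
Step 2: The number of values is n = 5.
Step 3: Since n is odd, the median is the middle value at position 3: 3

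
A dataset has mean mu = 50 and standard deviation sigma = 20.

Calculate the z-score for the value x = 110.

3

Step 1: Recall the z-score formula: z = (x - mu) / sigma
Step 2: Substitute values: z = (110 - 50) / 20
Step 3: z = 60 / 20 = 3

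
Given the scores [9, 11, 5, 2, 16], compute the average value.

8.6

Step 1: Sum all values: 9 + 11 + 5 + 2 + 16 = 43
Step 2: Count the number of values: n = 5
Step 3: Mean = sum / n = 43 / 5 = 8.6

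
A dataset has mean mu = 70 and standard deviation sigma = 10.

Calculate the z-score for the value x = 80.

1

Step 1: Recall the z-score formula: z = (x - mu) / sigma
Step 2: Substitute values: z = (80 - 70) / 10
Step 3: z = 10 / 10 = 1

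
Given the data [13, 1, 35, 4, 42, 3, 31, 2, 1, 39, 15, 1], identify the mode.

1

Step 1: Count the frequency of each value:
  1: appears 3 time(s)
  2: appears 1 time(s)
  3: appears 1 time(s)
  4: appears 1 time(s)
  13: appears 1 time(s)
  15: appears 1 time(s)
  31: appears 1 time(s)
  35: appears 1 time(s)
  39: appears 1 time(s)
  42: appears 1 time(s)
Step 2: The value 1 appears most frequently (3 times).
Step 3: Mode = 1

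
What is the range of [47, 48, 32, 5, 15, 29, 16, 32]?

43

Step 1: Identify the maximum value: max = 48
Step 2: Identify the minimum value: min = 5
Step 3: Range = max - min = 48 - 5 = 43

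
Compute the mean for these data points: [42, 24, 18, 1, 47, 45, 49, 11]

29.625

Step 1: Sum all values: 42 + 24 + 18 + 1 + 47 + 45 + 49 + 11 = 237
Step 2: Count the number of values: n = 8
Step 3: Mean = sum / n = 237 / 8 = 29.625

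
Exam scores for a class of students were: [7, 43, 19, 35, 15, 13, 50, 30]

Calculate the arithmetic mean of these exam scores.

26.5

Step 1: Sum all values: 7 + 43 + 19 + 35 + 15 + 13 + 50 + 30 = 212
Step 2: Count the number of values: n = 8
Step 3: Mean = sum / n = 212 / 8 = 26.5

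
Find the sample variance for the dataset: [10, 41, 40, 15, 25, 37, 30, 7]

185.125

Step 1: Compute the mean: (10 + 41 + 40 + 15 + 25 + 37 + 30 + 7) / 8 = 25.625
Step 2: Compute squared deviations from the mean:
  (10 - 25.625)^2 = 244.1406
  (41 - 25.625)^2 = 236.3906
  (40 - 25.625)^2 = 206.6406
  (15 - 25.625)^2 = 112.8906
  (25 - 25.625)^2 = 0.3906
  (37 - 25.625)^2 = 129.3906
  (30 - 25.625)^2 = 19.1406
  (7 - 25.625)^2 = 346.8906
Step 3: Sum of squared deviations = 1295.875
Step 4: Sample variance = 1295.875 / 7 = 185.125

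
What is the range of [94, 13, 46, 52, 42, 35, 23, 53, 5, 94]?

89

Step 1: Identify the maximum value: max = 94
Step 2: Identify the minimum value: min = 5
Step 3: Range = max - min = 94 - 5 = 89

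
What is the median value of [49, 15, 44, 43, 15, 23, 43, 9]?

33

Step 1: Sort the data in ascending order: [9, 15, 15, 23, 43, 43, 44, 49]
Step 2: The number of values is n = 8.
Step 3: Since n is even, the median is the average of positions 4 and 5:
  Median = (23 + 43) / 2 = 33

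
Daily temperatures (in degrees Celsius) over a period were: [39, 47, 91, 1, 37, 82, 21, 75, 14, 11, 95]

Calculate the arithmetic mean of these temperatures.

46.6364

Step 1: Sum all values: 39 + 47 + 91 + 1 + 37 + 82 + 21 + 75 + 14 + 11 + 95 = 513
Step 2: Count the number of values: n = 11
Step 3: Mean = sum / n = 513 / 11 = 46.6364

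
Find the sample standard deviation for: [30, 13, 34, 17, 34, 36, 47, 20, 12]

12.0312

Step 1: Compute the mean: 27
Step 2: Sum of squared deviations from the mean: 1158
Step 3: Sample variance = 1158 / 8 = 144.75
Step 4: Standard deviation = sqrt(144.75) = 12.0312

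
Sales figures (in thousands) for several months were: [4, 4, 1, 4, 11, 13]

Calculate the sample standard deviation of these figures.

4.7081

Step 1: Compute the mean: 6.1667
Step 2: Sum of squared deviations from the mean: 110.8333
Step 3: Sample variance = 110.8333 / 5 = 22.1667
Step 4: Standard deviation = sqrt(22.1667) = 4.7081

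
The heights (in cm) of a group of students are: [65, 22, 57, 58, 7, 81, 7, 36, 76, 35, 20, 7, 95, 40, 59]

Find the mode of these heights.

7

Step 1: Count the frequency of each value:
  7: appears 3 time(s)
  20: appears 1 time(s)
  22: appears 1 time(s)
  35: appears 1 time(s)
  36: appears 1 time(s)
  40: appears 1 time(s)
  57: appears 1 time(s)
  58: appears 1 time(s)
  59: appears 1 time(s)
  65: appears 1 time(s)
  76: appears 1 time(s)
  81: appears 1 time(s)
  95: appears 1 time(s)
Step 2: The value 7 appears most frequently (3 times).
Step 3: Mode = 7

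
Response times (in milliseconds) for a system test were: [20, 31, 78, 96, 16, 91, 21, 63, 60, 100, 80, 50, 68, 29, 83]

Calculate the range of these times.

84

Step 1: Identify the maximum value: max = 100
Step 2: Identify the minimum value: min = 16
Step 3: Range = max - min = 100 - 16 = 84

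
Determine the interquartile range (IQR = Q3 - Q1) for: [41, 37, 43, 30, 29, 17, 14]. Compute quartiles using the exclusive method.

24

Step 1: Sort the data: [14, 17, 29, 30, 37, 41, 43]
Step 2: n = 7
Step 3: Using the exclusive quartile method:
  Q1 = 17
  Q2 (median) = 30
  Q3 = 41
  IQR = Q3 - Q1 = 41 - 17 = 24
Step 4: IQR = 24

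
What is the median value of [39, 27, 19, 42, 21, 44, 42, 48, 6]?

39

Step 1: Sort the data in ascending order: [6, 19, 21, 27, 39, 42, 42, 44, 48]
Step 2: The number of values is n = 9.
Step 3: Since n is odd, the median is the middle value at position 5: 39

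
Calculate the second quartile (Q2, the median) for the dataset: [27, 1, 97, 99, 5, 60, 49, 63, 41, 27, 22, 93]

45

Step 1: Sort the data: [1, 5, 22, 27, 27, 41, 49, 60, 63, 93, 97, 99]
Step 2: n = 12
Step 3: Q2 is the median. Since n is even, it is the average of the values at positions 6 and 7:
  Q2 = (41 + 49) / 2 = 45
Step 4: Q2 = 45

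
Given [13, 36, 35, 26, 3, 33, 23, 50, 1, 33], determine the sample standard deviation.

15.571

Step 1: Compute the mean: 25.3
Step 2: Sum of squared deviations from the mean: 2182.1
Step 3: Sample variance = 2182.1 / 9 = 242.4556
Step 4: Standard deviation = sqrt(242.4556) = 15.571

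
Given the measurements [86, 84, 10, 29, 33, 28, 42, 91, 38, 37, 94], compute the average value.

52

Step 1: Sum all values: 86 + 84 + 10 + 29 + 33 + 28 + 42 + 91 + 38 + 37 + 94 = 572
Step 2: Count the number of values: n = 11
Step 3: Mean = sum / n = 572 / 11 = 52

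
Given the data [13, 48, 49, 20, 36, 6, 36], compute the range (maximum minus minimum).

43

Step 1: Identify the maximum value: max = 49
Step 2: Identify the minimum value: min = 6
Step 3: Range = max - min = 49 - 6 = 43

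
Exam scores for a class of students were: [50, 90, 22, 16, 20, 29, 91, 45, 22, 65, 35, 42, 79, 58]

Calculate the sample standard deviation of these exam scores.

25.8657

Step 1: Compute the mean: 47.4286
Step 2: Sum of squared deviations from the mean: 8697.4286
Step 3: Sample variance = 8697.4286 / 13 = 669.033
Step 4: Standard deviation = sqrt(669.033) = 25.8657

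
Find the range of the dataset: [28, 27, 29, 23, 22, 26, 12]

17

Step 1: Identify the maximum value: max = 29
Step 2: Identify the minimum value: min = 12
Step 3: Range = max - min = 29 - 12 = 17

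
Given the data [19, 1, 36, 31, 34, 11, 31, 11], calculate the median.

25

Step 1: Sort the data in ascending order: [1, 11, 11, 19, 31, 31, 34, 36]
Step 2: The number of values is n = 8.
Step 3: Since n is even, the median is the average of positions 4 and 5:
  Median = (19 + 31) / 2 = 25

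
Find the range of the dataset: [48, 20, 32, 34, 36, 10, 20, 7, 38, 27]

41

Step 1: Identify the maximum value: max = 48
Step 2: Identify the minimum value: min = 7
Step 3: Range = max - min = 48 - 7 = 41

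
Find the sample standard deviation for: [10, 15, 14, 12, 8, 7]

3.2249

Step 1: Compute the mean: 11
Step 2: Sum of squared deviations from the mean: 52
Step 3: Sample variance = 52 / 5 = 10.4
Step 4: Standard deviation = sqrt(10.4) = 3.2249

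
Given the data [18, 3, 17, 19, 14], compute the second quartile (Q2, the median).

17

Step 1: Sort the data: [3, 14, 17, 18, 19]
Step 2: n = 5
Step 3: Q2 is the median. Since n is odd, it is the middle value at position 3: 17
Step 4: Q2 = 17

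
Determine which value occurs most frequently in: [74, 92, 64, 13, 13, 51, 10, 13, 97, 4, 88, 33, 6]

13

Step 1: Count the frequency of each value:
  4: appears 1 time(s)
  6: appears 1 time(s)
  10: appears 1 time(s)
  13: appears 3 time(s)
  33: appears 1 time(s)
  51: appears 1 time(s)
  64: appears 1 time(s)
  74: appears 1 time(s)
  88: appears 1 time(s)
  92: appears 1 time(s)
  97: appears 1 time(s)
Step 2: The value 13 appears most frequently (3 times).
Step 3: Mode = 13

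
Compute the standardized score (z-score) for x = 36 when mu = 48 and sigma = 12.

-1

Step 1: Recall the z-score formula: z = (x - mu) / sigma
Step 2: Substitute values: z = (36 - 48) / 12
Step 3: z = -12 / 12 = -1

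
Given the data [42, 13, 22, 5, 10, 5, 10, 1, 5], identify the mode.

5

Step 1: Count the frequency of each value:
  1: appears 1 time(s)
  5: appears 3 time(s)
  10: appears 2 time(s)
  13: appears 1 time(s)
  22: appears 1 time(s)
  42: appears 1 time(s)
Step 2: The value 5 appears most frequently (3 times).
Step 3: Mode = 5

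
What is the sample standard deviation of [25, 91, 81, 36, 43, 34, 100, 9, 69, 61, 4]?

32.4749

Step 1: Compute the mean: 50.2727
Step 2: Sum of squared deviations from the mean: 10546.1818
Step 3: Sample variance = 10546.1818 / 10 = 1054.6182
Step 4: Standard deviation = sqrt(1054.6182) = 32.4749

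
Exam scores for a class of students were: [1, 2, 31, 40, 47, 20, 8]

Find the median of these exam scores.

20

Step 1: Sort the data in ascending order: [1, 2, 8, 20, 31, 40, 47]
Step 2: The number of values is n = 7.
Step 3: Since n is odd, the median is the middle value at position 4: 20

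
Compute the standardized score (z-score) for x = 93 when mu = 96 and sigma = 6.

-0.5

Step 1: Recall the z-score formula: z = (x - mu) / sigma
Step 2: Substitute values: z = (93 - 96) / 6
Step 3: z = -3 / 6 = -0.5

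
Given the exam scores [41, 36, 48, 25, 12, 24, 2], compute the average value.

26.8571

Step 1: Sum all values: 41 + 36 + 48 + 25 + 12 + 24 + 2 = 188
Step 2: Count the number of values: n = 7
Step 3: Mean = sum / n = 188 / 7 = 26.8571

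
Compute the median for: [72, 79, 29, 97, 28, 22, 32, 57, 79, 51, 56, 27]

53.5

Step 1: Sort the data in ascending order: [22, 27, 28, 29, 32, 51, 56, 57, 72, 79, 79, 97]
Step 2: The number of values is n = 12.
Step 3: Since n is even, the median is the average of positions 6 and 7:
  Median = (51 + 56) / 2 = 53.5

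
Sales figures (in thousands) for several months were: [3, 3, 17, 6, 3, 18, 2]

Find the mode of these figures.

3

Step 1: Count the frequency of each value:
  2: appears 1 time(s)
  3: appears 3 time(s)
  6: appears 1 time(s)
  17: appears 1 time(s)
  18: appears 1 time(s)
Step 2: The value 3 appears most frequently (3 times).
Step 3: Mode = 3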